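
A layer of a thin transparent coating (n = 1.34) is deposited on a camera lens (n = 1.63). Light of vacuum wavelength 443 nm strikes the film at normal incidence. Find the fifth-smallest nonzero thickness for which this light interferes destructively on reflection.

Ray reflecting at the top interface goes from n = 1.0 toward n = 1.34: a half-wave phase shift.
At the lower boundary (n = 1.34 to n = 1.63) the reflected ray undergoes a half-wave phase shift.
Net: no relative phase inversion (both shifts match).
With no net inversion, destructive interference in reflection requires 2 n t = (m + ½) λ.
The fifth-smallest nonzero thickness corresponds to m = 4: t = (m + ½) λ / (2 n) = 4.50 × 443 / (2 × 1.34) = 744 nm.

744 nm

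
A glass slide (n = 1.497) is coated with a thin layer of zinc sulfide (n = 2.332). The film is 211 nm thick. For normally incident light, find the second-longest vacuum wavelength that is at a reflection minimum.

492 nm

At the upper boundary (n = 1.0 to n = 2.332) the reflected ray undergoes a half-wave phase shift.
At the lower boundary (n = 2.332 to n = 1.497) the reflected ray undergoes no phase shift.
Exactly one π shift → a net half-wave offset.
For weak reflection here: 2 n t = m λ.
λ = 2 n t / m. The second-longest wavelength is m = 2: λ = 2 × 2.332 × 211 / 2.00 = 492 nm.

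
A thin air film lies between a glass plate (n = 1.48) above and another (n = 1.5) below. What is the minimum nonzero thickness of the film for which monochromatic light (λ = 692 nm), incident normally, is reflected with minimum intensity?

346 nm

Ray reflecting at the top interface goes from n = 1.48 toward n = 1.0: no phase shift.
Bottom surface (1.0 → 1.5): reflection off a higher-index medium gives a half-wave phase shift.
Net: one phase inversion between the two reflected rays.
With one net inversion, destructive interference in reflection requires 2 n t = m λ.
Minimum nonzero at m = 1: t = λ / (2 n) = 692 / (2 × 1.0) = 346 nm.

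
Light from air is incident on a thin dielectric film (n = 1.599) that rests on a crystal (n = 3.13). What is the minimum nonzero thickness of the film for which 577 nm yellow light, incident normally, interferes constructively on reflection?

Ray reflecting at the top interface goes from n = 1.0 toward n = 1.599: a half-wave phase shift.
At the lower boundary (n = 1.599 to n = 3.13) the reflected ray undergoes a half-wave phase shift.
Zero or two π shifts → no net half-wave offset.
For maximum reflection here: 2 n t = m λ.
Minimum nonzero at m = 1: t = λ / (2 n) = 577 / (2 × 1.599) = 180 nm.

180 nm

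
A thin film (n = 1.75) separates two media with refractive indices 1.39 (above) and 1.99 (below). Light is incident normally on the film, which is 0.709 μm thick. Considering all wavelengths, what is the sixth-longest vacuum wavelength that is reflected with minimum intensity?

451 nm

At the upper boundary (n = 1.39 to n = 1.75) the reflected ray undergoes a half-wave phase shift.
Ray reflecting at the bottom interface goes from n = 1.75 toward n = 1.99: a half-wave phase shift.
The two reflections carry the same phase change, so no net offset.
With no net inversion, destructive interference in reflection requires 2 n t = (m + ½) λ.
λ = 2 n t / (m + ½). The sixth-longest wavelength is m = 5: λ = 2 × 1.75 × 709 / 5.50 = 451 nm.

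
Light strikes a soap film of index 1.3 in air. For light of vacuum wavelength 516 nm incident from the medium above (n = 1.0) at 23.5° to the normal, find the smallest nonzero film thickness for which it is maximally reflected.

Ray reflecting at the top interface goes from n = 1.0 toward n = 1.3: a half-wave phase shift.
At the lower boundary (n = 1.3 to n = 1.0) the reflected ray undergoes no phase shift.
Exactly one π shift → a net half-wave offset.
For bright reflection here: 2 n t cos θ_r = (m + ½) λ.
Snell's law: 1.0 sin 23.5° = 1.3 sin θ_r → sin θ_r = 0.307, cos θ_r = 0.952.
Minimum at m = 0: t = λ / (4 n cos θ_r) = 516 / (4 × 1.3 × 0.952) = 104 nm.

104 nm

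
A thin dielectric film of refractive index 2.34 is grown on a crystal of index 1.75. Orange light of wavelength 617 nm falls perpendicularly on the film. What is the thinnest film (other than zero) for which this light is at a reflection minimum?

Ray reflecting at the top interface goes from n = 1.0 toward n = 2.34: a half-wave phase shift.
Ray reflecting at the bottom interface goes from n = 2.34 toward n = 1.75: no phase shift.
Net: one phase inversion between the two reflected rays.
With one net inversion, destructive interference in reflection requires 2 n t = m λ.
Minimum nonzero at m = 1: t = λ / (2 n) = 617 / (2 × 2.34) = 132 nm.

132 nm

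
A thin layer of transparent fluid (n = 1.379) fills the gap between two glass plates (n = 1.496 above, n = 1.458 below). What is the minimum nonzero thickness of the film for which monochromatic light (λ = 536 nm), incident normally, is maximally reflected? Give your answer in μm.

0.0972 μm

Top surface (1.496 → 1.379): reflection off a lower-index medium gives no phase shift.
Bottom surface (1.379 → 1.458): reflection off a higher-index medium gives a half-wave phase shift.
Exactly one π shift → a net half-wave offset.
For bright reflection here: 2 n t = (m + ½) λ.
Minimum at m = 0: t = λ / (4 n) = 536 / (4 × 1.379) = 97.2 nm.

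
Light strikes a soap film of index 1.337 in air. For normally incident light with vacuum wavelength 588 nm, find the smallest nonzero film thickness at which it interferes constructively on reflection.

110 nm

Top surface (1.0 → 1.337): reflection off a higher-index medium gives a half-wave phase shift.
Ray reflecting at the bottom interface goes from n = 1.337 toward n = 1.0: no phase shift.
Net: one phase inversion between the two reflected rays.
With one net inversion, constructive interference in reflection requires 2 n t = (m + ½) λ.
Minimum at m = 0: t = λ / (4 n) = 588 / (4 × 1.337) = 110 nm.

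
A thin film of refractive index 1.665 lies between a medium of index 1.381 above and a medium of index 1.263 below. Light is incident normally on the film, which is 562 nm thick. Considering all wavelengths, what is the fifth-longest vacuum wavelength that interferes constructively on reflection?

Ray reflecting at the top interface goes from n = 1.381 toward n = 1.665: a half-wave phase shift.
At the lower boundary (n = 1.665 to n = 1.263) the reflected ray undergoes no phase shift.
The two reflections differ by half a wavelength.
For bright reflection here: 2 n t = (m + ½) λ.
λ = 2 n t / (m + ½). The fifth-longest wavelength is m = 4: λ = 2 × 1.665 × 562 / 4.50 = 416 nm.

416 nm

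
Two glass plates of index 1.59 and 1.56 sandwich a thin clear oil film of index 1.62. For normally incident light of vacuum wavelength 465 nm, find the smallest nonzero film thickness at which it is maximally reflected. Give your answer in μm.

Ray reflecting at the top interface goes from n = 1.59 toward n = 1.62: a half-wave phase shift.
Bottom surface (1.62 → 1.56): reflection off a lower-index medium gives no phase shift.
The two reflections differ by half a wavelength.
So the condition for constructive reflection is 2 n t = (m + ½) λ.
Minimum at m = 0: t = λ / (4 n) = 465 / (4 × 1.62) = 71.8 nm.

0.0718 μm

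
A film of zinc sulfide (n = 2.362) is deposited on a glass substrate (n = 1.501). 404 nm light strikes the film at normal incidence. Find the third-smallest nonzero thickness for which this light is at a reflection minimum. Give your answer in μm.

0.257 μm

At the upper boundary (n = 1.0 to n = 2.362) the reflected ray undergoes a half-wave phase shift.
At the lower boundary (n = 2.362 to n = 1.501) the reflected ray undergoes no phase shift.
The two reflections differ by half a wavelength.
For minimum reflection here: 2 n t = m λ.
The third-smallest nonzero thickness corresponds to m = 3: t = m λ / (2 n) = 3.00 × 404 / (2 × 2.362) = 257 nm.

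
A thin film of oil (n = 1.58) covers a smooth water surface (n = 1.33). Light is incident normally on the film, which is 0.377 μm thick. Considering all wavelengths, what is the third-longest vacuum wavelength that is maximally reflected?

477 nm

Ray reflecting at the top interface goes from n = 1.0 toward n = 1.58: a half-wave phase shift.
At the lower boundary (n = 1.58 to n = 1.33) the reflected ray undergoes no phase shift.
Net: one phase inversion between the two reflected rays.
So the condition for constructive reflection is 2 n t = (m + ½) λ.
λ = 2 n t / (m + ½). The third-longest wavelength is m = 2: λ = 2 × 1.58 × 377 / 2.50 = 477 nm.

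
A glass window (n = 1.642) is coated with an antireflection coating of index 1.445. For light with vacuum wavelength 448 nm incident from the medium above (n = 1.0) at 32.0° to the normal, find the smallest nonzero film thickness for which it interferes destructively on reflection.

83.3 nm

At the upper boundary (n = 1.0 to n = 1.445) the reflected ray undergoes a half-wave phase shift.
Bottom surface (1.445 → 1.642): reflection off a higher-index medium gives a half-wave phase shift.
The two reflections carry the same phase change, so no net offset.
For weak reflection here: 2 n t cos θ_r = (m + ½) λ.
Snell's law: 1.0 sin 32.0° = 1.445 sin θ_r → sin θ_r = 0.367, cos θ_r = 0.930.
Minimum at m = 0: t = λ / (4 n cos θ_r) = 448 / (4 × 1.445 × 0.930) = 83.3 nm.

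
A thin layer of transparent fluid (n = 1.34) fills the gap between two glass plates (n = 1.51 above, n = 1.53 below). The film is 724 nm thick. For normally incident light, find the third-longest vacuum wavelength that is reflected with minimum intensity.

Top surface (1.51 → 1.34): reflection off a lower-index medium gives no phase shift.
Bottom surface (1.34 → 1.53): reflection off a higher-index medium gives a half-wave phase shift.
Exactly one π shift → a net half-wave offset.
For minimum reflection here: 2 n t = m λ.
λ = 2 n t / m. The third-longest wavelength is m = 3: λ = 2 × 1.34 × 724 / 3.00 = 647 nm.

647 nm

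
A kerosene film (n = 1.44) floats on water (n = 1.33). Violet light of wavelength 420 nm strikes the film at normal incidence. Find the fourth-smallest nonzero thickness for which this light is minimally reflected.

Ray reflecting at the top interface goes from n = 1.0 toward n = 1.44: a half-wave phase shift.
At the lower boundary (n = 1.44 to n = 1.33) the reflected ray undergoes no phase shift.
Exactly one π shift → a net half-wave offset.
So the condition for destructive reflection is 2 n t = m λ.
The fourth-smallest nonzero thickness corresponds to m = 4: t = m λ / (2 n) = 4.00 × 420 / (2 × 1.44) = 583 nm.

583 nm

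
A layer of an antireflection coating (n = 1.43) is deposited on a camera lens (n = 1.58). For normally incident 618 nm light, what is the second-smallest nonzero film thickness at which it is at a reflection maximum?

Top surface (1.0 → 1.43): reflection off a higher-index medium gives a half-wave phase shift.
Ray reflecting at the bottom interface goes from n = 1.43 toward n = 1.58: a half-wave phase shift.
Zero or two π shifts → no net half-wave offset.
With no net inversion, constructive interference in reflection requires 2 n t = m λ.
The second-smallest nonzero thickness corresponds to m = 2: t = m λ / (2 n) = 2.00 × 618 / (2 × 1.43) = 432 nm.

432 nm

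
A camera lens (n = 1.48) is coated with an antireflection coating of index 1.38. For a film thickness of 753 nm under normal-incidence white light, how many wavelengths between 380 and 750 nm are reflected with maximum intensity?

At the upper boundary (n = 1.0 to n = 1.38) the reflected ray undergoes a half-wave phase shift.
At the lower boundary (n = 1.38 to n = 1.48) the reflected ray undergoes a half-wave phase shift.
The two reflections carry the same phase change, so no net offset.
For strong reflection here: 2 n t = m λ.
λ = 2 n t / m = 2078 / m nm.
m=2: 1039 nm (IR); m=3: 693 nm (visible); m=4: 520 nm (visible); m=5: 416 nm (visible); m=6: 346 nm (UV).

3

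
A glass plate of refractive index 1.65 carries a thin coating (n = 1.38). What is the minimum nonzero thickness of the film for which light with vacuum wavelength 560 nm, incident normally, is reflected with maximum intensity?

Ray reflecting at the top interface goes from n = 1.0 toward n = 1.38: a half-wave phase shift.
Bottom surface (1.38 → 1.65): reflection off a higher-index medium gives a half-wave phase shift.
Zero or two π shifts → no net half-wave offset.
For bright reflection here: 2 n t = m λ.
Minimum nonzero at m = 1: t = λ / (2 n) = 560 / (2 × 1.38) = 203 nm.

203 nm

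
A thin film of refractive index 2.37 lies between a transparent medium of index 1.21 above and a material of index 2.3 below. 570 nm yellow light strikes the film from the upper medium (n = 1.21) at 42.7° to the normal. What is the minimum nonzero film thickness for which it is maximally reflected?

64.1 nm

Ray reflecting at the top interface goes from n = 1.21 toward n = 2.37: a half-wave phase shift.
At the lower boundary (n = 2.37 to n = 2.3) the reflected ray undergoes no phase shift.
Exactly one π shift → a net half-wave offset.
With one net inversion, constructive interference in reflection requires 2 n t cos θ_r = (m + ½) λ.
Snell's law: 1.21 sin 42.7° = 2.37 sin θ_r → sin θ_r = 0.346, cos θ_r = 0.938.
Minimum at m = 0: t = λ / (4 n cos θ_r) = 570 / (4 × 2.37 × 0.938) = 64.1 nm.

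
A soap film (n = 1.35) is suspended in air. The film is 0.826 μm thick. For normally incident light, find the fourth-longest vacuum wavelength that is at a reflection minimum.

Ray reflecting at the top interface goes from n = 1.0 toward n = 1.35: a half-wave phase shift.
At the lower boundary (n = 1.35 to n = 1.0) the reflected ray undergoes no phase shift.
Net: one phase inversion between the two reflected rays.
So the condition for destructive reflection is 2 n t = m λ.
λ = 2 n t / m. The fourth-longest wavelength is m = 4: λ = 2 × 1.35 × 826 / 4.00 = 558 nm.

558 nm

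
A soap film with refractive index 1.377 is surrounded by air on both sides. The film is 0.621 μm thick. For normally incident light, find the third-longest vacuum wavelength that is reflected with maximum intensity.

684 nm

Top surface (1.0 → 1.377): reflection off a higher-index medium gives a half-wave phase shift.
Bottom surface (1.377 → 1.0): reflection off a lower-index medium gives no phase shift.
The two reflections differ by half a wavelength.
So the condition for constructive reflection is 2 n t = (m + ½) λ.
λ = 2 n t / (m + ½). The third-longest wavelength is m = 2: λ = 2 × 1.377 × 621 / 2.50 = 684 nm.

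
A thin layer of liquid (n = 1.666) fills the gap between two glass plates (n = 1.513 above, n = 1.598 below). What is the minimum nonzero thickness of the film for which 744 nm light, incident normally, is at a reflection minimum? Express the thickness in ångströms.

2233 Å

Top surface (1.513 → 1.666): reflection off a higher-index medium gives a half-wave phase shift.
Bottom surface (1.666 → 1.598): reflection off a lower-index medium gives no phase shift.
Net: one phase inversion between the two reflected rays.
So the condition for destructive reflection is 2 n t = m λ.
Minimum nonzero at m = 1: t = λ / (2 n) = 744 / (2 × 1.666) = 223 nm.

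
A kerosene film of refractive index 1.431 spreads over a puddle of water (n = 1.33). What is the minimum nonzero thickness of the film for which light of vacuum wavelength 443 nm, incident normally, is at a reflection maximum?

77.4 nm

Ray reflecting at the top interface goes from n = 1.0 toward n = 1.431: a half-wave phase shift.
Bottom surface (1.431 → 1.33): reflection off a lower-index medium gives no phase shift.
Net: one phase inversion between the two reflected rays.
For bright reflection here: 2 n t = (m + ½) λ.
Minimum at m = 0: t = λ / (4 n) = 443 / (4 × 1.431) = 77.4 nm.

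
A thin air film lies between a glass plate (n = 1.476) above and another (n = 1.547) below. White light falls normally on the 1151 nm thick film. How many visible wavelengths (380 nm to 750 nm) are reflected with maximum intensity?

At the upper boundary (n = 1.476 to n = 1.0) the reflected ray undergoes no phase shift.
Bottom surface (1.0 → 1.547): reflection off a higher-index medium gives a half-wave phase shift.
Net: one phase inversion between the two reflected rays.
So the condition for constructive reflection is 2 n t = (m + ½) λ.
λ = 2 n t / (m + ½) = 2302 / (m + ½) nm.
m=2: 921 nm (IR); m=3: 658 nm (visible); m=4: 512 nm (visible); m=5: 419 nm (visible); m=6: 354 nm (UV).

3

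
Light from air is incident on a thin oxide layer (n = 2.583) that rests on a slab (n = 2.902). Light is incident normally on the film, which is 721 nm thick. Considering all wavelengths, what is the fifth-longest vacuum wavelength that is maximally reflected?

Top surface (1.0 → 2.583): reflection off a higher-index medium gives a half-wave phase shift.
Bottom surface (2.583 → 2.902): reflection off a higher-index medium gives a half-wave phase shift.
Zero or two π shifts → no net half-wave offset.
So the condition for constructive reflection is 2 n t = m λ.
λ = 2 n t / m. The fifth-longest wavelength is m = 5: λ = 2 × 2.583 × 721 / 5.00 = 745 nm.

745 nm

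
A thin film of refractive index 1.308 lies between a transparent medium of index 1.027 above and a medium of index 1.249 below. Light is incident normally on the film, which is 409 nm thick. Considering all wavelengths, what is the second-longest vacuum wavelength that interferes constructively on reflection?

713 nm

Top surface (1.027 → 1.308): reflection off a higher-index medium gives a half-wave phase shift.
At the lower boundary (n = 1.308 to n = 1.249) the reflected ray undergoes no phase shift.
Net: one phase inversion between the two reflected rays.
For strong reflection here: 2 n t = (m + ½) λ.
λ = 2 n t / (m + ½). The second-longest wavelength is m = 1: λ = 2 × 1.308 × 409 / 1.50 = 713 nm.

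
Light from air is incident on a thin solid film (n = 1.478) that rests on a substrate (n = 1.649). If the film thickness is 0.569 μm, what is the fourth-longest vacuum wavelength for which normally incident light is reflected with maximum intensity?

At the upper boundary (n = 1.0 to n = 1.478) the reflected ray undergoes a half-wave phase shift.
At the lower boundary (n = 1.478 to n = 1.649) the reflected ray undergoes a half-wave phase shift.
Zero or two π shifts → no net half-wave offset.
So the condition for constructive reflection is 2 n t = m λ.
λ = 2 n t / m. The fourth-longest wavelength is m = 4: λ = 2 × 1.478 × 569 / 4.00 = 420 nm.

420 nm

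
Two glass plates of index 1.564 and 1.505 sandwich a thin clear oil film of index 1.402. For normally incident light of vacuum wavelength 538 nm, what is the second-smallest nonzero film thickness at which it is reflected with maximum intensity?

288 nm

Top surface (1.564 → 1.402): reflection off a lower-index medium gives no phase shift.
Ray reflecting at the bottom interface goes from n = 1.402 toward n = 1.505: a half-wave phase shift.
Exactly one π shift → a net half-wave offset.
For bright reflection here: 2 n t = (m + ½) λ.
The second-smallest nonzero thickness corresponds to m = 1: t = (m + ½) λ / (2 n) = 1.50 × 538 / (2 × 1.402) = 288 nm.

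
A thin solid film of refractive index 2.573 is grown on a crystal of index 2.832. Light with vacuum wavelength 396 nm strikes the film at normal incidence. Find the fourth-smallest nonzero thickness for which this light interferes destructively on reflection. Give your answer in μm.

At the upper boundary (n = 1.0 to n = 2.573) the reflected ray undergoes a half-wave phase shift.
Bottom surface (2.573 → 2.832): reflection off a higher-index medium gives a half-wave phase shift.
Net: no relative phase inversion (both shifts match).
For dark reflection here: 2 n t = (m + ½) λ.
The fourth-smallest nonzero thickness corresponds to m = 3: t = (m + ½) λ / (2 n) = 3.50 × 396 / (2 × 2.573) = 269 nm.

0.269 μm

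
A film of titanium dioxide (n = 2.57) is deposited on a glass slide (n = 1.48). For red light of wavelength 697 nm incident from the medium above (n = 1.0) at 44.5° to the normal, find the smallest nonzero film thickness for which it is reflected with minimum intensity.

141 nm

Top surface (1.0 → 2.57): reflection off a higher-index medium gives a half-wave phase shift.
Ray reflecting at the bottom interface goes from n = 2.57 toward n = 1.48: no phase shift.
Net: one phase inversion between the two reflected rays.
For dark reflection here: 2 n t cos θ_r = m λ.
Snell's law: 1.0 sin 44.5° = 2.57 sin θ_r → sin θ_r = 0.273, cos θ_r = 0.962.
Minimum nonzero at m = 1: t = λ / (2 n cos θ_r) = 697 / (2 × 2.57 × 0.962) = 141 nm.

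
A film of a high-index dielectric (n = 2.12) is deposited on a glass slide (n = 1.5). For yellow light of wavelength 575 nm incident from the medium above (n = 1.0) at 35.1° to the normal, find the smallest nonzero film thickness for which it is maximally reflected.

At the upper boundary (n = 1.0 to n = 2.12) the reflected ray undergoes a half-wave phase shift.
Bottom surface (2.12 → 1.5): reflection off a lower-index medium gives no phase shift.
Net: one phase inversion between the two reflected rays.
With one net inversion, constructive interference in reflection requires 2 n t cos θ_r = (m + ½) λ.
Snell's law: 1.0 sin 35.1° = 2.12 sin θ_r → sin θ_r = 0.271, cos θ_r = 0.963.
Minimum at m = 0: t = λ / (4 n cos θ_r) = 575 / (4 × 2.12 × 0.963) = 70.4 nm.

70.4 nm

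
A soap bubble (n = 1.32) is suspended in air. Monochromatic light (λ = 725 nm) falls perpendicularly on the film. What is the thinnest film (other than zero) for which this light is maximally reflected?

At the upper boundary (n = 1.0 to n = 1.32) the reflected ray undergoes a half-wave phase shift.
Bottom surface (1.32 → 1.0): reflection off a lower-index medium gives no phase shift.
The two reflections differ by half a wavelength.
For maximum reflection here: 2 n t = (m + ½) λ.
Minimum at m = 0: t = λ / (4 n) = 725 / (4 × 1.32) = 137 nm.

137 nm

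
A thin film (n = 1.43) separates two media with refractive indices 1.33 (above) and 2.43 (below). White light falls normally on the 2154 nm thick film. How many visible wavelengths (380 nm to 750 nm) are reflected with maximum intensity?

Top surface (1.33 → 1.43): reflection off a higher-index medium gives a half-wave phase shift.
Bottom surface (1.43 → 2.43): reflection off a higher-index medium gives a half-wave phase shift.
Zero or two π shifts → no net half-wave offset.
For maximum reflection here: 2 n t = m λ.
λ = 2 n t / m = 6160 / m nm.
m=8: 770 nm (IR); m=9: 684 nm (visible); m=10: 616 nm (visible); m=11: 560 nm (visible); m=12: 513 nm (visible); m=13: 474 nm (visible); m=14: 440 nm (visible); m=15: 411 nm (visible); m=16: 385 nm (visible); m=17: 362 nm (UV).

8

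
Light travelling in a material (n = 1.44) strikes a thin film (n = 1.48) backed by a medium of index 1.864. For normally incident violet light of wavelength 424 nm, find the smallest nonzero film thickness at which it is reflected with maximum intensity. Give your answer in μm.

Ray reflecting at the top interface goes from n = 1.44 toward n = 1.48: a half-wave phase shift.
Ray reflecting at the bottom interface goes from n = 1.48 toward n = 1.864: a half-wave phase shift.
Zero or two π shifts → no net half-wave offset.
For strong reflection here: 2 n t = m λ.
Minimum nonzero at m = 1: t = λ / (2 n) = 424 / (2 × 1.48) = 143 nm.

0.143 μm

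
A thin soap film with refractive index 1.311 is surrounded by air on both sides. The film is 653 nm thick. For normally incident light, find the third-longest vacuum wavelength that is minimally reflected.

571 nm

At the upper boundary (n = 1.0 to n = 1.311) the reflected ray undergoes a half-wave phase shift.
Ray reflecting at the bottom interface goes from n = 1.311 toward n = 1.0: no phase shift.
Exactly one π shift → a net half-wave offset.
For weak reflection here: 2 n t = m λ.
λ = 2 n t / m. The third-longest wavelength is m = 3: λ = 2 × 1.311 × 653 / 3.00 = 571 nm.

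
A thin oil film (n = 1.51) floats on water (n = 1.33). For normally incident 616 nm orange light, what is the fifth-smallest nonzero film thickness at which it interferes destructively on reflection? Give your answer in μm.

Ray reflecting at the top interface goes from n = 1.0 toward n = 1.51: a half-wave phase shift.
At the lower boundary (n = 1.51 to n = 1.33) the reflected ray undergoes no phase shift.
Exactly one π shift → a net half-wave offset.
So the condition for destructive reflection is 2 n t = m λ.
The fifth-smallest nonzero thickness corresponds to m = 5: t = m λ / (2 n) = 5.00 × 616 / (2 × 1.51) = 1020 nm.

1.02 μm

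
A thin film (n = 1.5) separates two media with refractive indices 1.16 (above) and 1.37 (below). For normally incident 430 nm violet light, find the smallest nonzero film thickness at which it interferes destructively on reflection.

Ray reflecting at the top interface goes from n = 1.16 toward n = 1.5: a half-wave phase shift.
At the lower boundary (n = 1.5 to n = 1.37) the reflected ray undergoes no phase shift.
Net: one phase inversion between the two reflected rays.
For dark reflection here: 2 n t = m λ.
Minimum nonzero at m = 1: t = λ / (2 n) = 430 / (2 × 1.5) = 143 nm.

143 nm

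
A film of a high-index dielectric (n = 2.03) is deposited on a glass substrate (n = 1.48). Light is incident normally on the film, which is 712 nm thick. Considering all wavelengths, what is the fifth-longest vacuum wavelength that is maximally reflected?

Ray reflecting at the top interface goes from n = 1.0 toward n = 2.03: a half-wave phase shift.
Bottom surface (2.03 → 1.48): reflection off a lower-index medium gives no phase shift.
Net: one phase inversion between the two reflected rays.
With one net inversion, constructive interference in reflection requires 2 n t = (m + ½) λ.
λ = 2 n t / (m + ½). The fifth-longest wavelength is m = 4: λ = 2 × 2.03 × 712 / 4.50 = 642 nm.

642 nm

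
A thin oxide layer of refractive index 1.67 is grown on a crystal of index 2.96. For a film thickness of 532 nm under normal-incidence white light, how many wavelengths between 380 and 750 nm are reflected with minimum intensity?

Top surface (1.0 → 1.67): reflection off a higher-index medium gives a half-wave phase shift.
Ray reflecting at the bottom interface goes from n = 1.67 toward n = 2.96: a half-wave phase shift.
Zero or two π shifts → no net half-wave offset.
For weak reflection here: 2 n t = (m + ½) λ.
λ = 2 n t / (m + ½) = 1777 / (m + ½) nm.
m=1: 1185 nm (IR); m=2: 711 nm (visible); m=3: 508 nm (visible); m=4: 395 nm (visible); m=5: 323 nm (UV).

3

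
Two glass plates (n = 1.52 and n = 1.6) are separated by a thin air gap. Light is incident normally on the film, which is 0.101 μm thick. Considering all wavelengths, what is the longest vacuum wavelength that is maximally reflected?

Ray reflecting at the top interface goes from n = 1.52 toward n = 1.0: no phase shift.
Bottom surface (1.0 → 1.6): reflection off a higher-index medium gives a half-wave phase shift.
Net: one phase inversion between the two reflected rays.
So the condition for constructive reflection is 2 n t = (m + ½) λ.
λ = 2 n t / (m + ½). The longest wavelength is m = 0: λ = 2 × 1.0 × 101 / 0.500 = 404 nm.

404 nm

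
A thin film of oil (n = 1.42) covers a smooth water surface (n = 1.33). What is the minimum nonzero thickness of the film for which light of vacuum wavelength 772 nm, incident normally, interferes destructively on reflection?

272 nm

Ray reflecting at the top interface goes from n = 1.0 toward n = 1.42: a half-wave phase shift.
At the lower boundary (n = 1.42 to n = 1.33) the reflected ray undergoes no phase shift.
The two reflections differ by half a wavelength.
So the condition for destructive reflection is 2 n t = m λ.
Minimum nonzero at m = 1: t = λ / (2 n) = 772 / (2 × 1.42) = 272 nm.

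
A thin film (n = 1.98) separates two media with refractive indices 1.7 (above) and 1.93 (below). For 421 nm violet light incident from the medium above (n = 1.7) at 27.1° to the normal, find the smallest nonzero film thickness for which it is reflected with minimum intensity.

Ray reflecting at the top interface goes from n = 1.7 toward n = 1.98: a half-wave phase shift.
Ray reflecting at the bottom interface goes from n = 1.98 toward n = 1.93: no phase shift.
The two reflections differ by half a wavelength.
For minimum reflection here: 2 n t cos θ_r = m λ.
Snell's law: 1.7 sin 27.1° = 1.98 sin θ_r → sin θ_r = 0.391, cos θ_r = 0.920.
Minimum nonzero at m = 1: t = λ / (2 n cos θ_r) = 421 / (2 × 1.98 × 0.920) = 116 nm.

116 nm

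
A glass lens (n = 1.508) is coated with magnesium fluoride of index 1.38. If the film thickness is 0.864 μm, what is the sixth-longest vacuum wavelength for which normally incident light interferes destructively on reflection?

At the upper boundary (n = 1.0 to n = 1.38) the reflected ray undergoes a half-wave phase shift.
At the lower boundary (n = 1.38 to n = 1.508) the reflected ray undergoes a half-wave phase shift.
Zero or two π shifts → no net half-wave offset.
For dark reflection here: 2 n t = (m + ½) λ.
λ = 2 n t / (m + ½). The sixth-longest wavelength is m = 5: λ = 2 × 1.38 × 864 / 5.50 = 434 nm.

434 nm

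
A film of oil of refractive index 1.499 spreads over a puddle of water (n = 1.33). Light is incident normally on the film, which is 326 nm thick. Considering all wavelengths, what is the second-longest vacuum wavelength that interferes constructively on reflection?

652 nm

Ray reflecting at the top interface goes from n = 1.0 toward n = 1.499: a half-wave phase shift.
Ray reflecting at the bottom interface goes from n = 1.499 toward n = 1.33: no phase shift.
Net: one phase inversion between the two reflected rays.
With one net inversion, constructive interference in reflection requires 2 n t = (m + ½) λ.
λ = 2 n t / (m + ½). The second-longest wavelength is m = 1: λ = 2 × 1.499 × 326 / 1.50 = 652 nm.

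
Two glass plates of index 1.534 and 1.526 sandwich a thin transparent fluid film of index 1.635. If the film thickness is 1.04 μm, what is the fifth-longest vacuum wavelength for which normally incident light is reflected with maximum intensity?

756 nm

At the upper boundary (n = 1.534 to n = 1.635) the reflected ray undergoes a half-wave phase shift.
Bottom surface (1.635 → 1.526): reflection off a lower-index medium gives no phase shift.
The two reflections differ by half a wavelength.
For bright reflection here: 2 n t = (m + ½) λ.
λ = 2 n t / (m + ½). The fifth-longest wavelength is m = 4: λ = 2 × 1.635 × 1040 / 4.50 = 756 nm.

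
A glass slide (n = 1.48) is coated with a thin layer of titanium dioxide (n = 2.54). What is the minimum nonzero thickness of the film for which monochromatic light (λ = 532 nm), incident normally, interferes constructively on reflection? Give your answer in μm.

0.0524 μm

Top surface (1.0 → 2.54): reflection off a higher-index medium gives a half-wave phase shift.
At the lower boundary (n = 2.54 to n = 1.48) the reflected ray undergoes no phase shift.
Net: one phase inversion between the two reflected rays.
So the condition for constructive reflection is 2 n t = (m + ½) λ.
Minimum at m = 0: t = λ / (4 n) = 532 / (4 × 2.54) = 52.4 nm.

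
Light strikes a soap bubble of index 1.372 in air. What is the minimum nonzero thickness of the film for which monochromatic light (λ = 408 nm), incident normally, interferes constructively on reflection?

74.3 nm

Ray reflecting at the top interface goes from n = 1.0 toward n = 1.372: a half-wave phase shift.
Bottom surface (1.372 → 1.0): reflection off a lower-index medium gives no phase shift.
Exactly one π shift → a net half-wave offset.
For maximum reflection here: 2 n t = (m + ½) λ.
Minimum at m = 0: t = λ / (4 n) = 408 / (4 × 1.372) = 74.3 nm.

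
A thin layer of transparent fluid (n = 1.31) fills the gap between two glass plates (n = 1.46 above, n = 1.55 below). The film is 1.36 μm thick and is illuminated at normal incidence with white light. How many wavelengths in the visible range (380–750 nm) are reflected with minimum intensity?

Top surface (1.46 → 1.31): reflection off a lower-index medium gives no phase shift.
Bottom surface (1.31 → 1.55): reflection off a higher-index medium gives a half-wave phase shift.
The two reflections differ by half a wavelength.
So the condition for destructive reflection is 2 n t = m λ.
λ = 2 n t / m = 3563 / m nm.
m=4: 891 nm (IR); m=5: 713 nm (visible); m=6: 594 nm (visible); m=7: 509 nm (visible); m=8: 445 nm (visible); m=9: 396 nm (visible); m=10: 356 nm (UV).

5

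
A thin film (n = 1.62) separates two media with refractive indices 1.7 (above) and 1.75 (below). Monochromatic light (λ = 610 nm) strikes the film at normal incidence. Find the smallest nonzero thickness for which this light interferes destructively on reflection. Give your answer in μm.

0.188 μm

Top surface (1.7 → 1.62): reflection off a lower-index medium gives no phase shift.
At the lower boundary (n = 1.62 to n = 1.75) the reflected ray undergoes a half-wave phase shift.
The two reflections differ by half a wavelength.
For minimum reflection here: 2 n t = m λ.
The smallest nonzero thickness corresponds to m = 1: t = m λ / (2 n) = 1.00 × 610 / (2 × 1.62) = 188 nm.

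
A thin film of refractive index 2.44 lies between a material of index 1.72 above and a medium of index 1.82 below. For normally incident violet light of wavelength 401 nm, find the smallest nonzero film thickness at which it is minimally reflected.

82.2 nm

Top surface (1.72 → 2.44): reflection off a higher-index medium gives a half-wave phase shift.
Bottom surface (2.44 → 1.82): reflection off a lower-index medium gives no phase shift.
The two reflections differ by half a wavelength.
So the condition for destructive reflection is 2 n t = m λ.
Minimum nonzero at m = 1: t = λ / (2 n) = 401 / (2 × 2.44) = 82.2 nm.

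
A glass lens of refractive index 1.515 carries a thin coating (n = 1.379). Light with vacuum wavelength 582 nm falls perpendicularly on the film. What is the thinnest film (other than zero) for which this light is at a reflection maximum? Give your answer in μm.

0.211 μm

Top surface (1.0 → 1.379): reflection off a higher-index medium gives a half-wave phase shift.
At the lower boundary (n = 1.379 to n = 1.515) the reflected ray undergoes a half-wave phase shift.
The two reflections carry the same phase change, so no net offset.
So the condition for constructive reflection is 2 n t = m λ.
Minimum nonzero at m = 1: t = λ / (2 n) = 582 / (2 × 1.379) = 211 nm.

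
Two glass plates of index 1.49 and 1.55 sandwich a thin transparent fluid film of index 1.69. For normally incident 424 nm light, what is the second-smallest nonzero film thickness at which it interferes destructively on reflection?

251 nm

Ray reflecting at the top interface goes from n = 1.49 toward n = 1.69: a half-wave phase shift.
Ray reflecting at the bottom interface goes from n = 1.69 toward n = 1.55: no phase shift.
The two reflections differ by half a wavelength.
For dark reflection here: 2 n t = m λ.
The second-smallest nonzero thickness corresponds to m = 2: t = m λ / (2 n) = 2.00 × 424 / (2 × 1.69) = 251 nm.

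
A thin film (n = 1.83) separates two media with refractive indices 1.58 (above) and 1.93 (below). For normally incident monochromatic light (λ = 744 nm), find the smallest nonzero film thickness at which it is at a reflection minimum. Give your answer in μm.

Ray reflecting at the top interface goes from n = 1.58 toward n = 1.83: a half-wave phase shift.
At the lower boundary (n = 1.83 to n = 1.93) the reflected ray undergoes a half-wave phase shift.
Net: no relative phase inversion (both shifts match).
With no net inversion, destructive interference in reflection requires 2 n t = (m + ½) λ.
Minimum at m = 0: t = λ / (4 n) = 744 / (4 × 1.83) = 102 nm.

0.102 μm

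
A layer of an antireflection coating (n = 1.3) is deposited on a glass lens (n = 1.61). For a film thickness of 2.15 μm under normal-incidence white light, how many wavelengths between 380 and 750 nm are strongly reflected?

At the upper boundary (n = 1.0 to n = 1.3) the reflected ray undergoes a half-wave phase shift.
Ray reflecting at the bottom interface goes from n = 1.3 toward n = 1.61: a half-wave phase shift.
Zero or two π shifts → no net half-wave offset.
So the condition for constructive reflection is 2 n t = m λ.
λ = 2 n t / m = 5590 / m nm.
m=7: 799 nm (IR); m=8: 699 nm (visible); m=9: 621 nm (visible); m=10: 559 nm (visible); m=11: 508 nm (visible); m=12: 466 nm (visible); m=13: 430 nm (visible); m=14: 399 nm (visible); m=15: 373 nm (UV).

7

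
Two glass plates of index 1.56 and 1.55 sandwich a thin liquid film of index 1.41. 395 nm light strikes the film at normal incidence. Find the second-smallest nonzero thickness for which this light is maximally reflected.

At the upper boundary (n = 1.56 to n = 1.41) the reflected ray undergoes no phase shift.
At the lower boundary (n = 1.41 to n = 1.55) the reflected ray undergoes a half-wave phase shift.
The two reflections differ by half a wavelength.
For bright reflection here: 2 n t = (m + ½) λ.
The second-smallest nonzero thickness corresponds to m = 1: t = (m + ½) λ / (2 n) = 1.50 × 395 / (2 × 1.41) = 210 nm.

210 nm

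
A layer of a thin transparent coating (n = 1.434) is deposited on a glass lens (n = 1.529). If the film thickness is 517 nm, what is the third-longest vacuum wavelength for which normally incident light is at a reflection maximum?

494 nm

At the upper boundary (n = 1.0 to n = 1.434) the reflected ray undergoes a half-wave phase shift.
At the lower boundary (n = 1.434 to n = 1.529) the reflected ray undergoes a half-wave phase shift.
Net: no relative phase inversion (both shifts match).
For maximum reflection here: 2 n t = m λ.
λ = 2 n t / m. The third-longest wavelength is m = 3: λ = 2 × 1.434 × 517 / 3.00 = 494 nm.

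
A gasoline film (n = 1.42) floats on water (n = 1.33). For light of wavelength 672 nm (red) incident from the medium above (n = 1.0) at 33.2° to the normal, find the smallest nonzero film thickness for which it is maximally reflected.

Ray reflecting at the top interface goes from n = 1.0 toward n = 1.42: a half-wave phase shift.
Bottom surface (1.42 → 1.33): reflection off a lower-index medium gives no phase shift.
Exactly one π shift → a net half-wave offset.
For bright reflection here: 2 n t cos θ_r = (m + ½) λ.
Snell's law: 1.0 sin 33.2° = 1.42 sin θ_r → sin θ_r = 0.386, cos θ_r = 0.923.
Minimum at m = 0: t = λ / (4 n cos θ_r) = 672 / (4 × 1.42 × 0.923) = 128 nm.

128 nm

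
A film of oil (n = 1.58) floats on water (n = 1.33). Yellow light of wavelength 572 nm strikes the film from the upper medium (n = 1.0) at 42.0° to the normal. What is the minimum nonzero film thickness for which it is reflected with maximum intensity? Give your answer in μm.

Ray reflecting at the top interface goes from n = 1.0 toward n = 1.58: a half-wave phase shift.
At the lower boundary (n = 1.58 to n = 1.33) the reflected ray undergoes no phase shift.
Net: one phase inversion between the two reflected rays.
With one net inversion, constructive interference in reflection requires 2 n t cos θ_r = (m + ½) λ.
Snell's law: 1.0 sin 42.0° = 1.58 sin θ_r → sin θ_r = 0.424, cos θ_r = 0.906.
Minimum at m = 0: t = λ / (4 n cos θ_r) = 572 / (4 × 1.58 × 0.906) = 99.9 nm.

0.0999 μm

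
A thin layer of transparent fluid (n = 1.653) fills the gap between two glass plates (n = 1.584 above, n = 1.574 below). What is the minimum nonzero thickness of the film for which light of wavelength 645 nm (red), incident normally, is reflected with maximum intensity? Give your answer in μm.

0.0975 μm

At the upper boundary (n = 1.584 to n = 1.653) the reflected ray undergoes a half-wave phase shift.
At the lower boundary (n = 1.653 to n = 1.574) the reflected ray undergoes no phase shift.
Net: one phase inversion between the two reflected rays.
So the condition for constructive reflection is 2 n t = (m + ½) λ.
Minimum at m = 0: t = λ / (4 n) = 645 / (4 × 1.653) = 97.5 nm.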